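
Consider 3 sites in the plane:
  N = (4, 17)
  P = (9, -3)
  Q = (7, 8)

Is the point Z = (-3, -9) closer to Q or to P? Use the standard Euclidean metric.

P

Compare squared distances:
|ZQ|² = (-3−7)² + (-9−8)² = 100 + 289 = 389
|ZP|² = (-3−9)² + (-9−(-3))² = 144 + 36 = 180
389 > 180, so P is closer.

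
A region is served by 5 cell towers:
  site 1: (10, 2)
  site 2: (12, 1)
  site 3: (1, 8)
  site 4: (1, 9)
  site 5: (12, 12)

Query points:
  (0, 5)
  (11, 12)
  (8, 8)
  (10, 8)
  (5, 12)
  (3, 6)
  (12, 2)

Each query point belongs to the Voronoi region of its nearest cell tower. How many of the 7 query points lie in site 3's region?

(0, 5) — d² to each: site 1:109, site 2:160, site 3:10, site 4:17, site 5:193 → nearest is site 3
(11, 12) — d² to each: site 1:101, site 2:122, site 3:116, site 4:109, site 5:1 → nearest is site 5
(8, 8) — d² to each: site 1:40, site 2:65, site 3:49, site 4:50, site 5:32 → nearest is site 5
(10, 8) — d² to each: site 1:36, site 2:53, site 3:81, site 4:82, site 5:20 → nearest is site 5
(5, 12) — d² to each: site 1:125, site 2:170, site 3:32, site 4:25, site 5:49 → nearest is site 4
(3, 6) — d² to each: site 1:65, site 2:106, site 3:8, site 4:13, site 5:117 → nearest is site 3
(12, 2) — d² to each: site 1:4, site 2:1, site 3:157, site 4:170, site 5:100 → nearest is site 2
2 of the 7 points have site 3 as nearest.

2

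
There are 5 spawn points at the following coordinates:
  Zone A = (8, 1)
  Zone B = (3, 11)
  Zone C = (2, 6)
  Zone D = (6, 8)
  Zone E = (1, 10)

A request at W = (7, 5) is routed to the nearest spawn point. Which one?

Squared Euclidean distances:
d²(W, Zone A) = 1 + 16 = 17
d²(W, Zone B) = 16 + 36 = 52
d²(W, Zone C) = 25 + 1 = 26
d²(W, Zone D) = 1 + 9 = 10
d²(W, Zone E) = 36 + 25 = 61
Minimum is at Zone D.

Zone D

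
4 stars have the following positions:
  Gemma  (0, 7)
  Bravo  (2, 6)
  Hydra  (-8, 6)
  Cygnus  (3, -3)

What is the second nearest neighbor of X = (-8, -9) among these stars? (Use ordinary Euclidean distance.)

Hydra

Compare squared distances (the ordering matches that of the actual distances):
d²(X, Gemma) = (-8−0)² + (-9−7)² = 64 + 256 = 320
d²(X, Bravo) = (-8−2)² + (-9−6)² = 100 + 225 = 325
d²(X, Hydra) = (-8−(-8))² + (-9−6)² = 0 + 225 = 225
d²(X, Cygnus) = (-8−3)² + (-9−(-3))² = 121 + 36 = 157
Sorted ascending: Cygnus, Hydra, Gemma, … — the second-nearest is Hydra.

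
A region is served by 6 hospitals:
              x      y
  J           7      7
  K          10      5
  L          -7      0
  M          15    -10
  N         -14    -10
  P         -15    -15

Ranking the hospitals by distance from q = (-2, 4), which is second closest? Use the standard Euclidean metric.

Compare squared distances (the ordering matches that of the actual distances):
|qJ|² = (-2−7)² + (4−7)² = 81 + 9 = 90
|qK|² = (-2−10)² + (4−5)² = 144 + 1 = 145
|qL|² = (-2−(-7))² + (4−0)² = 25 + 16 = 41
|qM|² = (-2−15)² + (4−(-10))² = 289 + 196 = 485
|qN|² = (-2−(-14))² + (4−(-10))² = 144 + 196 = 340
|qP|² = (-2−(-15))² + (4−(-15))² = 169 + 361 = 530
Sorted ascending: L, J, K, … — the second-nearest is J.

J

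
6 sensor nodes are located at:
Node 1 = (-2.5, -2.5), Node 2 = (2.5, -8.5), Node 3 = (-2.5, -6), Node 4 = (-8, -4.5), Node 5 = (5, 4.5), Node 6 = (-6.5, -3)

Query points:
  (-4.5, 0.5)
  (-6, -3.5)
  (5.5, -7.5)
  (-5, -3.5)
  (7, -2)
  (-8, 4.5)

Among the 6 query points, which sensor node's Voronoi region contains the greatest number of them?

(-4.5, 0.5) — d² to each: Node 1:13, Node 2:130, Node 3:46.25, Node 4:37.25, Node 5:106.25, Node 6:16.25 → nearest is Node 1
(-6, -3.5) — d² to each: Node 1:13.25, Node 2:97.25, Node 3:18.5, Node 4:5, Node 5:185, Node 6:0.5 → nearest is Node 6
(5.5, -7.5) — d² to each: Node 1:89, Node 2:10, Node 3:66.25, Node 4:191.25, Node 5:144.25, Node 6:164.25 → nearest is Node 2
(-5, -3.5) — d² to each: Node 1:7.25, Node 2:81.25, Node 3:12.5, Node 4:10, Node 5:164, Node 6:2.5 → nearest is Node 6
(7, -2) — d² to each: Node 1:90.5, Node 2:62.5, Node 3:106.25, Node 4:231.25, Node 5:46.25, Node 6:183.25 → nearest is Node 5
(-8, 4.5) — d² to each: Node 1:79.25, Node 2:279.25, Node 3:140.5, Node 4:81, Node 5:169, Node 6:58.5 → nearest is Node 6
Tally — Node 1:1, Node 2:1, Node 5:1, Node 6:3. Node 6 captures the most (3).

Node 6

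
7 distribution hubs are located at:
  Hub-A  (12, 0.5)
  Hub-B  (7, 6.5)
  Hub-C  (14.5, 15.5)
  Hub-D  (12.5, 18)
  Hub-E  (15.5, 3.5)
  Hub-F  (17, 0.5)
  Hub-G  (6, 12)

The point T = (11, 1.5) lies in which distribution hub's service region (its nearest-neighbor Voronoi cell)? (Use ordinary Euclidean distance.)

Since √ is increasing, it suffices to compare squared distances:
d²(T, Hub-A) = (11−12)² + (1.5−0.5)² = 1 + 1 = 2
d²(T, Hub-B) = (11−7)² + (1.5−6.5)² = 16 + 25 = 41
d²(T, Hub-C) = (11−14.5)² + (1.5−15.5)² = 12.25 + 196 = 208.25
d²(T, Hub-D) = (11−12.5)² + (1.5−18)² = 2.25 + 272.25 = 274.5
d²(T, Hub-E) = (11−15.5)² + (1.5−3.5)² = 20.25 + 4 = 24.25
d²(T, Hub-F) = (11−17)² + (1.5−0.5)² = 36 + 1 = 37
d²(T, Hub-G) = (11−6)² + (1.5−12)² = 25 + 110.25 = 135.25
The smallest is to Hub-A, so T lies in the Voronoi region of Hub-A.

Hub-A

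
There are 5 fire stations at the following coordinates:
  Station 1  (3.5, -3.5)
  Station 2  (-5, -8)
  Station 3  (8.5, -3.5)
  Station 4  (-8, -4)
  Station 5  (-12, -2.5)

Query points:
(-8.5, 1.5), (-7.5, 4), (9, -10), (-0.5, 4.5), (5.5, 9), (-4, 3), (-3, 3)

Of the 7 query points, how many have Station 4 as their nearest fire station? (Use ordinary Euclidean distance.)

2

(-8.5, 1.5) — d² to each: Station 1:169, Station 2:102.5, Station 3:314, Station 4:30.5, Station 5:28.25 → nearest is Station 5
(-7.5, 4) — d² to each: Station 1:177.25, Station 2:150.25, Station 3:312.25, Station 4:64.25, Station 5:62.5 → nearest is Station 5
(9, -10) — d² to each: Station 1:72.5, Station 2:200, Station 3:42.5, Station 4:325, Station 5:497.25 → nearest is Station 3
(-0.5, 4.5) — d² to each: Station 1:80, Station 2:176.5, Station 3:145, Station 4:128.5, Station 5:181.25 → nearest is Station 1
(5.5, 9) — d² to each: Station 1:160.25, Station 2:399.25, Station 3:165.25, Station 4:351.25, Station 5:438.5 → nearest is Station 1
(-4, 3) — d² to each: Station 1:98.5, Station 2:122, Station 3:198.5, Station 4:65, Station 5:94.25 → nearest is Station 4
(-3, 3) — d² to each: Station 1:84.5, Station 2:125, Station 3:174.5, Station 4:74, Station 5:111.25 → nearest is Station 4
2 of the 7 points have Station 4 as nearest.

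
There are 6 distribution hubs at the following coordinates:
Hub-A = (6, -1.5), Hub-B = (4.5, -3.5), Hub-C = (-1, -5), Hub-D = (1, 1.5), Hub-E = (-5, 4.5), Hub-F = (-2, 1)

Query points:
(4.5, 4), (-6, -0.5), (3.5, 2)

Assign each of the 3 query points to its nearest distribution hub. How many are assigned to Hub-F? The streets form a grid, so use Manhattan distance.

1

(4.5, 4) — d to each: Hub-A:7, Hub-B:7.5, Hub-C:14.5, Hub-D:6, Hub-E:10, Hub-F:9.5 → nearest is Hub-D
(-6, -0.5) — d to each: Hub-A:13, Hub-B:13.5, Hub-C:9.5, Hub-D:9, Hub-E:6, Hub-F:5.5 → nearest is Hub-F
(3.5, 2) — d to each: Hub-A:6, Hub-B:6.5, Hub-C:11.5, Hub-D:3, Hub-E:11, Hub-F:6.5 → nearest is Hub-D
1 of the 3 points has Hub-F as nearest.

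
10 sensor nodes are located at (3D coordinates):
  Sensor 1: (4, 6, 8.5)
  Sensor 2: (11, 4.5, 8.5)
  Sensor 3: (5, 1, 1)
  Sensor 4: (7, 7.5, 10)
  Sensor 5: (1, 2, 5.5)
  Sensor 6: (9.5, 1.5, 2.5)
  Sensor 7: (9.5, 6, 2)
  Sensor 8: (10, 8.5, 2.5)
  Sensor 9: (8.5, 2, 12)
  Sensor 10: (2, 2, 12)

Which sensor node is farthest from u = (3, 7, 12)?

Sensor 6

Since √ is increasing, it suffices to compare squared distances:
d²(u, Sensor 1) = 1 + 1 + 12.25 = 14.25
d²(u, Sensor 2) = 64 + 6.25 + 12.25 = 82.5
d²(u, Sensor 3) = 4 + 36 + 121 = 161
d²(u, Sensor 4) = 16 + 0.25 + 4 = 20.25
d²(u, Sensor 5) = 4 + 25 + 42.25 = 71.25
d²(u, Sensor 6) = 42.25 + 30.25 + 90.25 = 162.75
d²(u, Sensor 7) = 42.25 + 1 + 100 = 143.25
d²(u, Sensor 8) = 49 + 2.25 + 90.25 = 141.5
d²(u, Sensor 9) = 30.25 + 25 + 0 = 55.25
d²(u, Sensor 10) = 1 + 25 + 0 = 26
The largest is to Sensor 6.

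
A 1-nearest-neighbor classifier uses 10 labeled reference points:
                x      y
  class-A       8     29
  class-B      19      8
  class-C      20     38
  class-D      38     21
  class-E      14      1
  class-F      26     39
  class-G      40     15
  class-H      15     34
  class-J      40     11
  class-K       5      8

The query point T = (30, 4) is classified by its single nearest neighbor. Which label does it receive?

class-B

Compare squared distances (the ordering matches that of the actual distances):
d²(T, class-A) = (30−8)² + (4−29)² = 484 + 625 = 1109
d²(T, class-B) = (30−19)² + (4−8)² = 121 + 16 = 137
d²(T, class-C) = (30−20)² + (4−38)² = 100 + 1156 = 1256
d²(T, class-D) = (30−38)² + (4−21)² = 64 + 289 = 353
d²(T, class-E) = (30−14)² + (4−1)² = 256 + 9 = 265
d²(T, class-F) = (30−26)² + (4−39)² = 16 + 1225 = 1241
d²(T, class-G) = (30−40)² + (4−15)² = 100 + 121 = 221
d²(T, class-H) = (30−15)² + (4−34)² = 225 + 900 = 1125
d²(T, class-J) = (30−40)² + (4−11)² = 100 + 49 = 149
d²(T, class-K) = (30−5)² + (4−8)² = 625 + 16 = 641
The smallest is to class-B, so T lies in the Voronoi region of class-B.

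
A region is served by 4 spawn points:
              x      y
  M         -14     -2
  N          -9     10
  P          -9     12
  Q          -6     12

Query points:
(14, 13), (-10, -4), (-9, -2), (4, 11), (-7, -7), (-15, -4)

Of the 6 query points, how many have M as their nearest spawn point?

4

(14, 13) — d² to each: M:1009, N:538, P:530, Q:401 → nearest is Q
(-10, -4) — d² to each: M:20, N:197, P:257, Q:272 → nearest is M
(-9, -2) — d² to each: M:25, N:144, P:196, Q:205 → nearest is M
(4, 11) — d² to each: M:493, N:170, P:170, Q:101 → nearest is Q
(-7, -7) — d² to each: M:74, N:293, P:365, Q:362 → nearest is M
(-15, -4) — d² to each: M:5, N:232, P:292, Q:337 → nearest is M
4 of the 6 points have M as nearest.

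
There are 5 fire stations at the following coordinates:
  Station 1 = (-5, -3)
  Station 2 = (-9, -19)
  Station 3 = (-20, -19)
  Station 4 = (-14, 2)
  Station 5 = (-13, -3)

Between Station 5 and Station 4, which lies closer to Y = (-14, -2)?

Station 5

Compare squared distances:
d²(Y, Station 5) = (-14−(-13))² + (-2−(-3))² = 1 + 1 = 2
d²(Y, Station 4) = (-14−(-14))² + (-2−2)² = 0 + 16 = 16
2 < 16, so Station 5 is closer.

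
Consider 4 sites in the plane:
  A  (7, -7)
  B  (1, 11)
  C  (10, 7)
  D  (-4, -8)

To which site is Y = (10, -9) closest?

A

Since √ is increasing, it suffices to compare squared distances:
|YA|² = (10−7)² + (-9−(-7))² = 9 + 4 = 13
|YB|² = (10−1)² + (-9−11)² = 81 + 400 = 481
|YC|² = (10−10)² + (-9−7)² = 0 + 256 = 256
|YD|² = (10−(-4))² + (-9−(-8))² = 196 + 1 = 197
Minimum is at A.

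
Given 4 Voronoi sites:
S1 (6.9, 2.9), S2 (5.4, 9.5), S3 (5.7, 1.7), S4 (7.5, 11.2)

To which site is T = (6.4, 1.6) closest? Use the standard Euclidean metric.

S3

Since √ is increasing, it suffices to compare squared distances:
|TS1|² = (6.4−6.9)² + (1.6−2.9)² = 0.25 + 1.69 = 1.94
|TS2|² = (6.4−5.4)² + (1.6−9.5)² = 1 + 62.41 = 63.41
|TS3|² = (6.4−5.7)² + (1.6−1.7)² = 0.49 + 0.01 = 0.5
|TS4|² = (6.4−7.5)² + (1.6−11.2)² = 1.21 + 92.16 = 93.37
The smallest is to S3, so T lies in the Voronoi region of S3.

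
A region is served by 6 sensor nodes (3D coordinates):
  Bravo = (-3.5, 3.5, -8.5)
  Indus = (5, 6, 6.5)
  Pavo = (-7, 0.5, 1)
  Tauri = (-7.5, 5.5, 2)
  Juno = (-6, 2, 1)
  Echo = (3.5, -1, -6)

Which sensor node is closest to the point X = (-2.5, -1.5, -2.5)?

Pavo

Squared Euclidean distances:
d²(X, Bravo) = (-2.5−(-3.5))² + (-1.5−3.5)² + (-2.5−(-8.5))² = 1 + 25 + 36 = 62
d²(X, Indus) = (-2.5−5)² + (-1.5−6)² + (-2.5−6.5)² = 56.25 + 56.25 + 81 = 193.5
d²(X, Pavo) = (-2.5−(-7))² + (-1.5−0.5)² + (-2.5−1)² = 20.25 + 4 + 12.25 = 36.5
d²(X, Tauri) = (-2.5−(-7.5))² + (-1.5−5.5)² + (-2.5−2)² = 25 + 49 + 20.25 = 94.25
d²(X, Juno) = (-2.5−(-6))² + (-1.5−2)² + (-2.5−1)² = 12.25 + 12.25 + 12.25 = 36.75
d²(X, Echo) = (-2.5−3.5)² + (-1.5−(-1))² + (-2.5−(-6))² = 36 + 0.25 + 12.25 = 48.5
The smallest is to Pavo, so X lies in the Voronoi region of Pavo.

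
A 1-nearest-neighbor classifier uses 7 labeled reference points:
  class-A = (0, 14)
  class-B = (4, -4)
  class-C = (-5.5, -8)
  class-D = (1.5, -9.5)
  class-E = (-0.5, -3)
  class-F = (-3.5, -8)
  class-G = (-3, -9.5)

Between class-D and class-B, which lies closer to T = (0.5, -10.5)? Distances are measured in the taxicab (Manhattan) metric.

d(T, class-D) = |0.5−1.5| + |-10.5−(-9.5)| = 1 + 1 = 2
d(T, class-B) = |0.5−4| + |-10.5−(-4)| = 3.5 + 6.5 = 10
2 < 10, so class-D is closer.

class-D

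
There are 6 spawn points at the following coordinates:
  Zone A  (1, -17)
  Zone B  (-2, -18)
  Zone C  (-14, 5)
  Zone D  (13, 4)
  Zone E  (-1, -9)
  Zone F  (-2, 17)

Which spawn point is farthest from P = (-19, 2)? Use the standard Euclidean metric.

Squared Euclidean distances:
d²(P, Zone A) = (-19−1)² + (2−(-17))² = 400 + 361 = 761
d²(P, Zone B) = (-19−(-2))² + (2−(-18))² = 289 + 400 = 689
d²(P, Zone C) = (-19−(-14))² + (2−5)² = 25 + 9 = 34
d²(P, Zone D) = (-19−13)² + (2−4)² = 1024 + 4 = 1028
d²(P, Zone E) = (-19−(-1))² + (2−(-9))² = 324 + 121 = 445
d²(P, Zone F) = (-19−(-2))² + (2−17)² = 289 + 225 = 514
The largest is to Zone D.

Zone D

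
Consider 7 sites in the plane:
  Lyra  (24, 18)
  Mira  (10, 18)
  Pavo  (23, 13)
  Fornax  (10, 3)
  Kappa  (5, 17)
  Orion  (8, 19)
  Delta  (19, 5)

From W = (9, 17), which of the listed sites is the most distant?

Since √ is increasing, it suffices to compare squared distances:
d²(W, Lyra) = (9−24)² + (17−18)² = 225 + 1 = 226
d²(W, Mira) = (9−10)² + (17−18)² = 1 + 1 = 2
d²(W, Pavo) = (9−23)² + (17−13)² = 196 + 16 = 212
d²(W, Fornax) = (9−10)² + (17−3)² = 1 + 196 = 197
d²(W, Kappa) = (9−5)² + (17−17)² = 16 + 0 = 16
d²(W, Orion) = (9−8)² + (17−19)² = 1 + 4 = 5
d²(W, Delta) = (9−19)² + (17−5)² = 100 + 144 = 244
The largest is to Delta.

Delta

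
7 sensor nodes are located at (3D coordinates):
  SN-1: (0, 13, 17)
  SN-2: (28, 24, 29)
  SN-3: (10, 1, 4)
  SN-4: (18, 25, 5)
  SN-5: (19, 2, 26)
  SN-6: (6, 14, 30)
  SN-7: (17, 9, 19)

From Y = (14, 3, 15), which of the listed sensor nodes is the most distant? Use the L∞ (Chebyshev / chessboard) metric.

SN-4

d(Y, SN-1) = max(14, 10, 2) = 14
d(Y, SN-2) = max(14, 21, 14) = 21
d(Y, SN-3) = max(4, 2, 11) = 11
d(Y, SN-4) = max(4, 22, 10) = 22
d(Y, SN-5) = max(5, 1, 11) = 11
d(Y, SN-6) = max(8, 11, 15) = 15
d(Y, SN-7) = max(3, 6, 4) = 6
The largest is to SN-4.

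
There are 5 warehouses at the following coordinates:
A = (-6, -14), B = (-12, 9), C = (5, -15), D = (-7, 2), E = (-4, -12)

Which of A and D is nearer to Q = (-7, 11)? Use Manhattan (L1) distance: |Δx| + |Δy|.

D

d(Q,A) = |-7−(-6)| + |11−(-14)| = 1 + 25 = 26
d(Q,D) = |-7−(-7)| + |11−2| = 0 + 9 = 9
26 > 9, so D is closer.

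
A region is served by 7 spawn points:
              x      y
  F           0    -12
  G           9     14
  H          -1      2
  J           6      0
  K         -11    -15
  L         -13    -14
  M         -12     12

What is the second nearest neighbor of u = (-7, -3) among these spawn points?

Squared Euclidean distances:
|uF|² = (-7−0)² + (-3−(-12))² = 49 + 81 = 130
|uG|² = (-7−9)² + (-3−14)² = 256 + 289 = 545
|uH|² = (-7−(-1))² + (-3−2)² = 36 + 25 = 61
|uJ|² = (-7−6)² + (-3−0)² = 169 + 9 = 178
|uK|² = (-7−(-11))² + (-3−(-15))² = 16 + 144 = 160
|uL|² = (-7−(-13))² + (-3−(-14))² = 36 + 121 = 157
|uM|² = (-7−(-12))² + (-3−12)² = 25 + 225 = 250
Sorted ascending: H, F, L, … — the second-nearest is F.

F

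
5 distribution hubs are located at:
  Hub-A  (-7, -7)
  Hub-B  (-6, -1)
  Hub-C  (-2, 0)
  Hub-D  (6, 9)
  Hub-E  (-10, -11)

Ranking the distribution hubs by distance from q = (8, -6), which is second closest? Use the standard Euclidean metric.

Compare squared distances (the ordering matches that of the actual distances):
d²(q, Hub-A) = (8−(-7))² + (-6−(-7))² = 225 + 1 = 226
d²(q, Hub-B) = (8−(-6))² + (-6−(-1))² = 196 + 25 = 221
d²(q, Hub-C) = (8−(-2))² + (-6−0)² = 100 + 36 = 136
d²(q, Hub-D) = (8−6)² + (-6−9)² = 4 + 225 = 229
d²(q, Hub-E) = (8−(-10))² + (-6−(-11))² = 324 + 25 = 349
Sorted ascending: Hub-C, Hub-B, Hub-A, … — the second-nearest is Hub-B.

Hub-B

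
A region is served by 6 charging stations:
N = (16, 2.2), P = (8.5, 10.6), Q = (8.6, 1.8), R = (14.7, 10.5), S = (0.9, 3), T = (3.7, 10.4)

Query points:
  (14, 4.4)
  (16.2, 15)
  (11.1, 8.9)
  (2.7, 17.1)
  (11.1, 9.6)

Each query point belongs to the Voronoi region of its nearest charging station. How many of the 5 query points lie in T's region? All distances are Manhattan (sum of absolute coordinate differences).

(14, 4.4) — d to each: N:4.2, P:11.7, Q:8, R:6.8, S:14.5, T:16.3 → nearest is N
(16.2, 15) — d to each: N:13, P:12.1, Q:20.8, R:6, S:27.3, T:17.1 → nearest is R
(11.1, 8.9) — d to each: N:11.6, P:4.3, Q:9.6, R:5.2, S:16.1, T:8.9 → nearest is P
(2.7, 17.1) — d to each: N:28.2, P:12.3, Q:21.2, R:18.6, S:15.9, T:7.7 → nearest is T
(11.1, 9.6) — d to each: N:12.3, P:3.6, Q:10.3, R:4.5, S:16.8, T:8.2 → nearest is P
1 of the 5 points has T as nearest.

1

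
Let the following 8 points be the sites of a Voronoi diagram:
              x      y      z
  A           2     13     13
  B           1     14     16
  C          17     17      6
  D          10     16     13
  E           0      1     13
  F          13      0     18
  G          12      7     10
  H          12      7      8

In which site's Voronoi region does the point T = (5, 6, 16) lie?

E

Squared Euclidean distances:
|TA|² = (5−2)² + (6−13)² + (16−13)² = 9 + 49 + 9 = 67
|TB|² = (5−1)² + (6−14)² + (16−16)² = 16 + 64 + 0 = 80
|TC|² = (5−17)² + (6−17)² + (16−6)² = 144 + 121 + 100 = 365
|TD|² = (5−10)² + (6−16)² + (16−13)² = 25 + 100 + 9 = 134
|TE|² = (5−0)² + (6−1)² + (16−13)² = 25 + 25 + 9 = 59
|TF|² = (5−13)² + (6−0)² + (16−18)² = 64 + 36 + 4 = 104
|TG|² = (5−12)² + (6−7)² + (16−10)² = 49 + 1 + 36 = 86
|TH|² = (5−12)² + (6−7)² + (16−8)² = 49 + 1 + 64 = 114
E is nearest.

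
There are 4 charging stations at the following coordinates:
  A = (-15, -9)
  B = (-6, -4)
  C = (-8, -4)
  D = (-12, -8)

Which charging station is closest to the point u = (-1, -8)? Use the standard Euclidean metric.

B

Since √ is increasing, it suffices to compare squared distances:
|uA|² = 196 + 1 = 197
|uB|² = 25 + 16 = 41
|uC|² = 49 + 16 = 65
|uD|² = 121 + 0 = 121
B is nearest.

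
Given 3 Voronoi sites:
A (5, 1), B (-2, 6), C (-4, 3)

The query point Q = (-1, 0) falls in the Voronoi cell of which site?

Squared Euclidean distances:
|QA|² = (-1−5)² + (0−1)² = 36 + 1 = 37
|QB|² = (-1−(-2))² + (0−6)² = 1 + 36 = 37
|QC|² = (-1−(-4))² + (0−3)² = 9 + 9 = 18
The smallest is to C, so Q lies in the Voronoi region of C.

C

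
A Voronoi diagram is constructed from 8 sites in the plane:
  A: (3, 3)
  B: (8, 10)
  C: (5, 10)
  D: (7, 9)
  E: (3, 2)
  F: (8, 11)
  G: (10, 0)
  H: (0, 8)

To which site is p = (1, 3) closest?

A

Squared Euclidean distances:
|pA|² = (1−3)² + (3−3)² = 4 + 0 = 4
|pB|² = (1−8)² + (3−10)² = 49 + 49 = 98
|pC|² = (1−5)² + (3−10)² = 16 + 49 = 65
|pD|² = (1−7)² + (3−9)² = 36 + 36 = 72
|pE|² = (1−3)² + (3−2)² = 4 + 1 = 5
|pF|² = (1−8)² + (3−11)² = 49 + 64 = 113
|pG|² = (1−10)² + (3−0)² = 81 + 9 = 90
|pH|² = (1−0)² + (3−8)² = 1 + 25 = 26
A is nearest.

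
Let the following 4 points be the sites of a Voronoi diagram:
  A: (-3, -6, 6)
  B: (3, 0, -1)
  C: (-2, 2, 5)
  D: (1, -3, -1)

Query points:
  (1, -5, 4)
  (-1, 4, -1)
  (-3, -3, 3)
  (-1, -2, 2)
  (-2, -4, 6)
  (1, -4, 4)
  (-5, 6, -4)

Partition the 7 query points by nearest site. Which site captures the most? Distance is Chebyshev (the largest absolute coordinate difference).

(1, -5, 4) — d to each: A:4, B:5, C:7, D:5 → nearest is A
(-1, 4, -1) — d to each: A:10, B:4, C:6, D:7 → nearest is B
(-3, -3, 3) — d to each: A:3, B:6, C:5, D:4 → nearest is A
(-1, -2, 2) — d to each: A:4, B:4, C:4, D:3 → nearest is D
(-2, -4, 6) — d to each: A:2, B:7, C:6, D:7 → nearest is A
(1, -4, 4) — d to each: A:4, B:5, C:6, D:5 → nearest is A
(-5, 6, -4) — d to each: A:12, B:8, C:9, D:9 → nearest is B
Tally — A:4, B:2, D:1. A captures the most (4).

A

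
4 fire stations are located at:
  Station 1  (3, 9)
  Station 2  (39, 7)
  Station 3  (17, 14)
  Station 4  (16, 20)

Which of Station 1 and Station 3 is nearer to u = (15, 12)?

Compare squared distances:
d²(u, Station 1) = (15−3)² + (12−9)² = 144 + 9 = 153
d²(u, Station 3) = (15−17)² + (12−14)² = 4 + 4 = 8
153 > 8, so Station 3 is closer.

Station 3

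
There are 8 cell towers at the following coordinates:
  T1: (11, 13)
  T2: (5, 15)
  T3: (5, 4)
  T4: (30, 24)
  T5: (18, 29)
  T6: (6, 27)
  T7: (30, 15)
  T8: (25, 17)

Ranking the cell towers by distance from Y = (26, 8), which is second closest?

Squared Euclidean distances:
|YT1|² = (26−11)² + (8−13)² = 225 + 25 = 250
|YT2|² = (26−5)² + (8−15)² = 441 + 49 = 490
|YT3|² = (26−5)² + (8−4)² = 441 + 16 = 457
|YT4|² = (26−30)² + (8−24)² = 16 + 256 = 272
|YT5|² = (26−18)² + (8−29)² = 64 + 441 = 505
|YT6|² = (26−6)² + (8−27)² = 400 + 361 = 761
|YT7|² = (26−30)² + (8−15)² = 16 + 49 = 65
|YT8|² = (26−25)² + (8−17)² = 1 + 81 = 82
Sorted ascending: T7, T8, T1, … — the second-nearest is T8.

T8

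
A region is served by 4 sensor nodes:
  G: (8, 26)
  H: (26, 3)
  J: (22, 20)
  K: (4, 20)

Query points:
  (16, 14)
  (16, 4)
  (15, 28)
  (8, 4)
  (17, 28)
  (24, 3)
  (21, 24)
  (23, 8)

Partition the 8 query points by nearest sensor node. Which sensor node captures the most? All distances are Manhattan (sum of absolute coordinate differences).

H

(16, 14) — d to each: G:20, H:21, J:12, K:18 → nearest is J
(16, 4) — d to each: G:30, H:11, J:22, K:28 → nearest is H
(15, 28) — d to each: G:9, H:36, J:15, K:19 → nearest is G
(8, 4) — d to each: G:22, H:19, J:30, K:20 → nearest is H
(17, 28) — d to each: G:11, H:34, J:13, K:21 → nearest is G
(24, 3) — d to each: G:39, H:2, J:19, K:37 → nearest is H
(21, 24) — d to each: G:15, H:26, J:5, K:21 → nearest is J
(23, 8) — d to each: G:33, H:8, J:13, K:31 → nearest is H
Tally — G:2, H:4, J:2. H captures the most (4).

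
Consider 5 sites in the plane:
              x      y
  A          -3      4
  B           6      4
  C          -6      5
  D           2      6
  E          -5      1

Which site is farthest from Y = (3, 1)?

C

Since √ is increasing, it suffices to compare squared distances:
|YA|² = (3−(-3))² + (1−4)² = 36 + 9 = 45
|YB|² = (3−6)² + (1−4)² = 9 + 9 = 18
|YC|² = (3−(-6))² + (1−5)² = 81 + 16 = 97
|YD|² = (3−2)² + (1−6)² = 1 + 25 = 26
|YE|² = (3−(-5))² + (1−1)² = 64 + 0 = 64
The largest is to C.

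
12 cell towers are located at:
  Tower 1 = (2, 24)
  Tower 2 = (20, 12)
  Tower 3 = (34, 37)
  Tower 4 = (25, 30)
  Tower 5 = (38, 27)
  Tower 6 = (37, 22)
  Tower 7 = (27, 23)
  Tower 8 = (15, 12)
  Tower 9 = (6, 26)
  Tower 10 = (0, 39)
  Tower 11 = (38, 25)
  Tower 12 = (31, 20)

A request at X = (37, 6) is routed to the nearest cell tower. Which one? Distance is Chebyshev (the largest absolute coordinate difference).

d(X, Tower 1) = max(35, 18) = 35
d(X, Tower 2) = max(17, 6) = 17
d(X, Tower 3) = max(3, 31) = 31
d(X, Tower 4) = max(12, 24) = 24
d(X, Tower 5) = max(1, 21) = 21
d(X, Tower 6) = max(0, 16) = 16
d(X, Tower 7) = max(10, 17) = 17
d(X, Tower 8) = max(22, 6) = 22
d(X, Tower 9) = max(31, 20) = 31
d(X, Tower 10) = max(37, 33) = 37
d(X, Tower 11) = max(1, 19) = 19
d(X, Tower 12) = max(6, 14) = 14
Tower 12 is nearest.

Tower 12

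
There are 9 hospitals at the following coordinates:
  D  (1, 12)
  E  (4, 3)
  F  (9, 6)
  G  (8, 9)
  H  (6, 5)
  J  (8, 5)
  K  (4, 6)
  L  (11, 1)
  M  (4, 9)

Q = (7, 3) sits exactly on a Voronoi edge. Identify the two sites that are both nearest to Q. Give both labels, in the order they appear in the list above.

Squared distances from Q to each site:
|QD|² = (7−1)² + (3−12)² = 36 + 81 = 117
|QE|² = (7−4)² + (3−3)² = 9 + 0 = 9
|QF|² = (7−9)² + (3−6)² = 4 + 9 = 13
|QG|² = (7−8)² + (3−9)² = 1 + 36 = 37
|QH|² = (7−6)² + (3−5)² = 1 + 4 = 5
|QJ|² = (7−8)² + (3−5)² = 1 + 4 = 5
|QK|² = (7−4)² + (3−6)² = 9 + 9 = 18
|QL|² = (7−11)² + (3−1)² = 16 + 4 = 20
|QM|² = (7−4)² + (3−9)² = 9 + 36 = 45
Q is equidistant from H and J (both at squared distance 5), and every other site is strictly farther — so Q lies on the H–J Voronoi edge.

H and J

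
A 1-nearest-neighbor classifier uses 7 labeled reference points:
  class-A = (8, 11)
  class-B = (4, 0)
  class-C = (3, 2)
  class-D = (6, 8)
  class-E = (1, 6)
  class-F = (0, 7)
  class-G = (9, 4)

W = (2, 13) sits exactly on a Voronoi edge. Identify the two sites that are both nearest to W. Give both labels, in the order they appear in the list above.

class-A and class-F

Squared distances from W to each site:
d²(W, class-A) = 36 + 4 = 40
d²(W, class-B) = 4 + 169 = 173
d²(W, class-C) = 1 + 121 = 122
d²(W, class-D) = 16 + 25 = 41
d²(W, class-E) = 1 + 49 = 50
d²(W, class-F) = 4 + 36 = 40
d²(W, class-G) = 49 + 81 = 130
W is equidistant from class-A and class-F (both at squared distance 40), and every other site is strictly farther — so W lies on the class-A–class-F Voronoi edge.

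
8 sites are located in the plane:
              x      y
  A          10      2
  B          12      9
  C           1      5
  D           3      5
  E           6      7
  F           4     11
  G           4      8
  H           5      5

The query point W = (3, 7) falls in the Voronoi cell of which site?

Compare squared distances (the ordering matches that of the actual distances):
|WA|² = (3−10)² + (7−2)² = 49 + 25 = 74
|WB|² = (3−12)² + (7−9)² = 81 + 4 = 85
|WC|² = (3−1)² + (7−5)² = 4 + 4 = 8
|WD|² = (3−3)² + (7−5)² = 0 + 4 = 4
|WE|² = (3−6)² + (7−7)² = 9 + 0 = 9
|WF|² = (3−4)² + (7−11)² = 1 + 16 = 17
|WG|² = (3−4)² + (7−8)² = 1 + 1 = 2
|WH|² = (3−5)² + (7−5)² = 4 + 4 = 8
The smallest is to G, so W lies in the Voronoi region of G.

G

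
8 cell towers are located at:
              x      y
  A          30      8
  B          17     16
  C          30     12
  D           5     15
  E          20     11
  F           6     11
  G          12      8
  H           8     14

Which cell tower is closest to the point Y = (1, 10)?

F

Squared Euclidean distances:
|YA|² = 841 + 4 = 845
|YB|² = 256 + 36 = 292
|YC|² = 841 + 4 = 845
|YD|² = 16 + 25 = 41
|YE|² = 361 + 1 = 362
|YF|² = 25 + 1 = 26
|YG|² = 121 + 4 = 125
|YH|² = 49 + 16 = 65
F is nearest.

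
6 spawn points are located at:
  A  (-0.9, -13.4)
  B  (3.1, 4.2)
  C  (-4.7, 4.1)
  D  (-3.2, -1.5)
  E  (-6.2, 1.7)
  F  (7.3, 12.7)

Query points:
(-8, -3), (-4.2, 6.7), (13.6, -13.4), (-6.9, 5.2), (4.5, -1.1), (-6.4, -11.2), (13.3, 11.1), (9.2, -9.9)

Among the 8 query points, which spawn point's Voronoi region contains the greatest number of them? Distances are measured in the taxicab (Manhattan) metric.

A

(-8, -3) — d to each: A:17.5, B:18.3, C:10.4, D:6.3, E:6.5, F:31 → nearest is D
(-4.2, 6.7) — d to each: A:23.4, B:9.8, C:3.1, D:9.2, E:7, F:17.5 → nearest is C
(13.6, -13.4) — d to each: A:14.5, B:28.1, C:35.8, D:28.7, E:34.9, F:32.4 → nearest is A
(-6.9, 5.2) — d to each: A:24.6, B:11, C:3.3, D:10.4, E:4.2, F:21.7 → nearest is C
(4.5, -1.1) — d to each: A:17.7, B:6.7, C:14.4, D:8.1, E:13.5, F:16.6 → nearest is B
(-6.4, -11.2) — d to each: A:7.7, B:24.9, C:17, D:12.9, E:13.1, F:37.6 → nearest is A
(13.3, 11.1) — d to each: A:38.7, B:17.1, C:25, D:29.1, E:28.9, F:7.6 → nearest is F
(9.2, -9.9) — d to each: A:13.6, B:20.2, C:27.9, D:20.8, E:27, F:24.5 → nearest is A
Tally — A:3, B:1, C:2, D:1, F:1. A captures the most (3).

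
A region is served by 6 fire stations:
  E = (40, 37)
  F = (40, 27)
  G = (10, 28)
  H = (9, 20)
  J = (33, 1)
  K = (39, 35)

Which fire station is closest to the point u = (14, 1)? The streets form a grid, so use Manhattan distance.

d(u,E) = |14−40| + |1−37| = 26 + 36 = 62
d(u,F) = |14−40| + |1−27| = 26 + 26 = 52
d(u,G) = |14−10| + |1−28| = 4 + 27 = 31
d(u,H) = |14−9| + |1−20| = 5 + 19 = 24
d(u,J) = |14−33| + |1−1| = 19 + 0 = 19
d(u,K) = |14−39| + |1−35| = 25 + 34 = 59
J is nearest.

J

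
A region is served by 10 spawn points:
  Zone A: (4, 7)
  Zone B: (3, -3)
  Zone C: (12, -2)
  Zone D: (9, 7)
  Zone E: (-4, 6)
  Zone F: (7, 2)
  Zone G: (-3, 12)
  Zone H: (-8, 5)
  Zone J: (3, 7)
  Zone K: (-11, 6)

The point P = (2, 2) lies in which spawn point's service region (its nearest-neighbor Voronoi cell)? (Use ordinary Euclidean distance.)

Squared Euclidean distances:
d²(P, Zone A) = 4 + 25 = 29
d²(P, Zone B) = 1 + 25 = 26
d²(P, Zone C) = 100 + 16 = 116
d²(P, Zone D) = 49 + 25 = 74
d²(P, Zone E) = 36 + 16 = 52
d²(P, Zone F) = 25 + 0 = 25
d²(P, Zone G) = 25 + 100 = 125
d²(P, Zone H) = 100 + 9 = 109
d²(P, Zone J) = 1 + 25 = 26
d²(P, Zone K) = 169 + 16 = 185
Zone F is nearest.

Zone F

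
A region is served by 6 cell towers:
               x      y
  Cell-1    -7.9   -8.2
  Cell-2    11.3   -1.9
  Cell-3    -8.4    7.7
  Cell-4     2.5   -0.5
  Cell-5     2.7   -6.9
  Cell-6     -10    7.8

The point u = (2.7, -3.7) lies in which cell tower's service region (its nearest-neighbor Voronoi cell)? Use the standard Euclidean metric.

Cell-5

Squared Euclidean distances:
d²(u, Cell-1) = (2.7−(-7.9))² + (-3.7−(-8.2))² = 112.36 + 20.25 = 132.61
d²(u, Cell-2) = (2.7−11.3)² + (-3.7−(-1.9))² = 73.96 + 3.24 = 77.2
d²(u, Cell-3) = (2.7−(-8.4))² + (-3.7−7.7)² = 123.21 + 129.96 = 253.17
d²(u, Cell-4) = (2.7−2.5)² + (-3.7−(-0.5))² = 0.04 + 10.24 = 10.28
d²(u, Cell-5) = (2.7−2.7)² + (-3.7−(-6.9))² = 0 + 10.24 = 10.24
d²(u, Cell-6) = (2.7−(-10))² + (-3.7−7.8)² = 161.29 + 132.25 = 293.54
Cell-5 is nearest.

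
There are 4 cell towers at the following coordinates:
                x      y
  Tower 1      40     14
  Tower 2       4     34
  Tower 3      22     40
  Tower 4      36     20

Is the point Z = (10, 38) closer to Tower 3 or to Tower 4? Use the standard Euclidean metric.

Tower 3

Compare squared distances:
d²(Z, Tower 3) = (10−22)² + (38−40)² = 144 + 4 = 148
d²(Z, Tower 4) = (10−36)² + (38−20)² = 676 + 324 = 1000
148 < 1000, so Tower 3 is closer.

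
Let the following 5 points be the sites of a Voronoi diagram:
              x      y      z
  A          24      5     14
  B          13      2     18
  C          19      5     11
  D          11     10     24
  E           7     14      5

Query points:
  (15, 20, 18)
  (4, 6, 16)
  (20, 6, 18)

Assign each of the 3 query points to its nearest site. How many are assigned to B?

(15, 20, 18) — d² to each: A:322, B:328, C:290, D:152, E:269 → nearest is D
(4, 6, 16) — d² to each: A:405, B:101, C:251, D:129, E:194 → nearest is B
(20, 6, 18) — d² to each: A:33, B:65, C:51, D:133, E:402 → nearest is A
1 of the 3 points has B as nearest.

1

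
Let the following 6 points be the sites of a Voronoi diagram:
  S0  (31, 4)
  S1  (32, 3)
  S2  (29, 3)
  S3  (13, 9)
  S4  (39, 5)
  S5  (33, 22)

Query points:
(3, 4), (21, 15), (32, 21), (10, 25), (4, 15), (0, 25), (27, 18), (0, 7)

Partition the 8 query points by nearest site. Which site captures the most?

(3, 4) — d² to each: S0:784, S1:842, S2:677, S3:125, S4:1297, S5:1224 → nearest is S3
(21, 15) — d² to each: S0:221, S1:265, S2:208, S3:100, S4:424, S5:193 → nearest is S3
(32, 21) — d² to each: S0:290, S1:324, S2:333, S3:505, S4:305, S5:2 → nearest is S5
(10, 25) — d² to each: S0:882, S1:968, S2:845, S3:265, S4:1241, S5:538 → nearest is S3
(4, 15) — d² to each: S0:850, S1:928, S2:769, S3:117, S4:1325, S5:890 → nearest is S3
(0, 25) — d² to each: S0:1402, S1:1508, S2:1325, S3:425, S4:1921, S5:1098 → nearest is S3
(27, 18) — d² to each: S0:212, S1:250, S2:229, S3:277, S4:313, S5:52 → nearest is S5
(0, 7) — d² to each: S0:970, S1:1040, S2:857, S3:173, S4:1525, S5:1314 → nearest is S3
Tally — S3:6, S5:2. S3 captures the most (6).

S3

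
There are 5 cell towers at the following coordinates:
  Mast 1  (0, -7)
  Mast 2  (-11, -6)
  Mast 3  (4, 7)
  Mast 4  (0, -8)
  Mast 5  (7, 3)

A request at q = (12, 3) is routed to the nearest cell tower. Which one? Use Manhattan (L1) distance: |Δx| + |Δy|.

d(q, Mast 1) = |12−0| + |3−(-7)| = 12 + 10 = 22
d(q, Mast 2) = |12−(-11)| + |3−(-6)| = 23 + 9 = 32
d(q, Mast 3) = |12−4| + |3−7| = 8 + 4 = 12
d(q, Mast 4) = |12−0| + |3−(-8)| = 12 + 11 = 23
d(q, Mast 5) = |12−7| + |3−3| = 5 + 0 = 5
Minimum is at Mast 5.

Mast 5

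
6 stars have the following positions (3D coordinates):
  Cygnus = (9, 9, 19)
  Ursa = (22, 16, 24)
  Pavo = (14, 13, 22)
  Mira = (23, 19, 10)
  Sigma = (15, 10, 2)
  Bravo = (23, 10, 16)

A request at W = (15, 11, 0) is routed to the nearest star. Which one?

Since √ is increasing, it suffices to compare squared distances:
d²(W, Cygnus) = (15−9)² + (11−9)² + (0−19)² = 36 + 4 + 361 = 401
d²(W, Ursa) = (15−22)² + (11−16)² + (0−24)² = 49 + 25 + 576 = 650
d²(W, Pavo) = (15−14)² + (11−13)² + (0−22)² = 1 + 4 + 484 = 489
d²(W, Mira) = (15−23)² + (11−19)² + (0−10)² = 64 + 64 + 100 = 228
d²(W, Sigma) = (15−15)² + (11−10)² + (0−2)² = 0 + 1 + 4 = 5
d²(W, Bravo) = (15−23)² + (11−10)² + (0−16)² = 64 + 1 + 256 = 321
The smallest is to Sigma, so W lies in the Voronoi region of Sigma.

Sigma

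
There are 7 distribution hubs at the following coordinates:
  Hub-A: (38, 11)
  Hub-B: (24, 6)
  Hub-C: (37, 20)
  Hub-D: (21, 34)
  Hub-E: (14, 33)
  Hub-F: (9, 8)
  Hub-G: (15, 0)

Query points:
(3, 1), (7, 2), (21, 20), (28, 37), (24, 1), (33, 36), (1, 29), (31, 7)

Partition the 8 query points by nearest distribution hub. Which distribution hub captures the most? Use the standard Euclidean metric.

(3, 1) — d² to each: Hub-A:1325, Hub-B:466, Hub-C:1517, Hub-D:1413, Hub-E:1145, Hub-F:85, Hub-G:145 → nearest is Hub-F
(7, 2) — d² to each: Hub-A:1042, Hub-B:305, Hub-C:1224, Hub-D:1220, Hub-E:1010, Hub-F:40, Hub-G:68 → nearest is Hub-F
(21, 20) — d² to each: Hub-A:370, Hub-B:205, Hub-C:256, Hub-D:196, Hub-E:218, Hub-F:288, Hub-G:436 → nearest is Hub-D
(28, 37) — d² to each: Hub-A:776, Hub-B:977, Hub-C:370, Hub-D:58, Hub-E:212, Hub-F:1202, Hub-G:1538 → nearest is Hub-D
(24, 1) — d² to each: Hub-A:296, Hub-B:25, Hub-C:530, Hub-D:1098, Hub-E:1124, Hub-F:274, Hub-G:82 → nearest is Hub-B
(33, 36) — d² to each: Hub-A:650, Hub-B:981, Hub-C:272, Hub-D:148, Hub-E:370, Hub-F:1360, Hub-G:1620 → nearest is Hub-D
(1, 29) — d² to each: Hub-A:1693, Hub-B:1058, Hub-C:1377, Hub-D:425, Hub-E:185, Hub-F:505, Hub-G:1037 → nearest is Hub-E
(31, 7) — d² to each: Hub-A:65, Hub-B:50, Hub-C:205, Hub-D:829, Hub-E:965, Hub-F:485, Hub-G:305 → nearest is Hub-B
Tally — Hub-B:2, Hub-D:3, Hub-E:1, Hub-F:2. Hub-D captures the most (3).

Hub-D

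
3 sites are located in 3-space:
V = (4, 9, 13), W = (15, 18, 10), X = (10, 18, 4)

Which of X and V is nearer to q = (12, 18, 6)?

Compare squared distances:
|qX|² = (12−10)² + (18−18)² + (6−4)² = 4 + 0 + 4 = 8
|qV|² = (12−4)² + (18−9)² + (6−13)² = 64 + 81 + 49 = 194
8 < 194, so X is closer.

X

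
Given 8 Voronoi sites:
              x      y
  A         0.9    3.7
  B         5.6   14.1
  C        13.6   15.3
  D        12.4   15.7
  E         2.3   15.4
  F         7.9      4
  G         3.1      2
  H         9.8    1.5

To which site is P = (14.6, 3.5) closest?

Squared Euclidean distances:
|PA|² = (14.6−0.9)² + (3.5−3.7)² = 187.69 + 0.04 = 187.73
|PB|² = (14.6−5.6)² + (3.5−14.1)² = 81 + 112.36 = 193.36
|PC|² = (14.6−13.6)² + (3.5−15.3)² = 1 + 139.24 = 140.24
|PD|² = (14.6−12.4)² + (3.5−15.7)² = 4.84 + 148.84 = 153.68
|PE|² = (14.6−2.3)² + (3.5−15.4)² = 151.29 + 141.61 = 292.9
|PF|² = (14.6−7.9)² + (3.5−4)² = 44.89 + 0.25 = 45.14
|PG|² = (14.6−3.1)² + (3.5−2)² = 132.25 + 2.25 = 134.5
|PH|² = (14.6−9.8)² + (3.5−1.5)² = 23.04 + 4 = 27.04
The smallest is to H, so P lies in the Voronoi region of H.

H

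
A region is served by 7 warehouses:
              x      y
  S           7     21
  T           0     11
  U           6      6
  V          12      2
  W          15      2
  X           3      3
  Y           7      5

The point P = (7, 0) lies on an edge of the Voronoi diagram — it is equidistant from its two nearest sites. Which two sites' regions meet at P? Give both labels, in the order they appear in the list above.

Squared distances from P to each site:
|PS|² = 0 + 441 = 441
|PT|² = 49 + 121 = 170
|PU|² = 1 + 36 = 37
|PV|² = 25 + 4 = 29
|PW|² = 64 + 4 = 68
|PX|² = 16 + 9 = 25
|PY|² = 0 + 25 = 25
P is equidistant from X and Y (both at squared distance 25), and every other site is strictly farther — so P lies on the X–Y Voronoi edge.

X and Y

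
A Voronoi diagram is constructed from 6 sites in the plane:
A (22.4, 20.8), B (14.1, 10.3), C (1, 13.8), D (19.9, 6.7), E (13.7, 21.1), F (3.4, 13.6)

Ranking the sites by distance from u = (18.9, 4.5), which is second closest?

B

Squared Euclidean distances:
|uA|² = (18.9−22.4)² + (4.5−20.8)² = 12.25 + 265.69 = 277.94
|uB|² = (18.9−14.1)² + (4.5−10.3)² = 23.04 + 33.64 = 56.68
|uC|² = (18.9−1)² + (4.5−13.8)² = 320.41 + 86.49 = 406.9
|uD|² = (18.9−19.9)² + (4.5−6.7)² = 1 + 4.84 = 5.84
|uE|² = (18.9−13.7)² + (4.5−21.1)² = 27.04 + 275.56 = 302.6
|uF|² = (18.9−3.4)² + (4.5−13.6)² = 240.25 + 82.81 = 323.06
Sorted ascending: D, B, A, … — the second-nearest is B.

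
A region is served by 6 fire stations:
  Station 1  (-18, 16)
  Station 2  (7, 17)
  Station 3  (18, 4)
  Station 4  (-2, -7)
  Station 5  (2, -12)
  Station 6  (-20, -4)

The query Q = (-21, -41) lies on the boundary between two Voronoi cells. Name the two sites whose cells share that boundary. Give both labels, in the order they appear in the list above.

Station 5 and Station 6

Squared distances from Q to each site:
d²(Q, Station 1) = (-21−(-18))² + (-41−16)² = 9 + 3249 = 3258
d²(Q, Station 2) = (-21−7)² + (-41−17)² = 784 + 3364 = 4148
d²(Q, Station 3) = (-21−18)² + (-41−4)² = 1521 + 2025 = 3546
d²(Q, Station 4) = (-21−(-2))² + (-41−(-7))² = 361 + 1156 = 1517
d²(Q, Station 5) = (-21−2)² + (-41−(-12))² = 529 + 841 = 1370
d²(Q, Station 6) = (-21−(-20))² + (-41−(-4))² = 1 + 1369 = 1370
Q is equidistant from Station 5 and Station 6 (both at squared distance 1370), and every other site is strictly farther — so Q lies on the Station 5–Station 6 Voronoi edge.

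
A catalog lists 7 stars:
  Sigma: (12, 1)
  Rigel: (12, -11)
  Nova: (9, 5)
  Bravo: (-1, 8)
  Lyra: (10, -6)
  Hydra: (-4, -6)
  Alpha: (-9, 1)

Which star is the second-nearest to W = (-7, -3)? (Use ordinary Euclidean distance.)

Alpha

Since √ is increasing, it suffices to compare squared distances:
d²(W, Sigma) = (-7−12)² + (-3−1)² = 361 + 16 = 377
d²(W, Rigel) = (-7−12)² + (-3−(-11))² = 361 + 64 = 425
d²(W, Nova) = (-7−9)² + (-3−5)² = 256 + 64 = 320
d²(W, Bravo) = (-7−(-1))² + (-3−8)² = 36 + 121 = 157
d²(W, Lyra) = (-7−10)² + (-3−(-6))² = 289 + 9 = 298
d²(W, Hydra) = (-7−(-4))² + (-3−(-6))² = 9 + 9 = 18
d²(W, Alpha) = (-7−(-9))² + (-3−1)² = 4 + 16 = 20
Sorted ascending: Hydra, Alpha, Bravo, … — the second-nearest is Alpha.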